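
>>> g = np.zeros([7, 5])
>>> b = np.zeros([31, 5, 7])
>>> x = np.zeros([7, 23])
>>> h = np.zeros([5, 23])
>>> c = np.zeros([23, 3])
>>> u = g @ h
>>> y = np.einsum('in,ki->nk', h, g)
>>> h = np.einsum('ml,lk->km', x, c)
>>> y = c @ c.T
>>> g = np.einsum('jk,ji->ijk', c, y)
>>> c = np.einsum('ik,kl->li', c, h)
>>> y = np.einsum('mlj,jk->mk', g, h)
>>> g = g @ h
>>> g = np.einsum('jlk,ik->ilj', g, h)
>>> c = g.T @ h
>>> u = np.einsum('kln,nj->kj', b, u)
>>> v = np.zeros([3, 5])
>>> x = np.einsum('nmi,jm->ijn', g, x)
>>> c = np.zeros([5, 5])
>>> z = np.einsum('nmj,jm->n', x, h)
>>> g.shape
(3, 23, 23)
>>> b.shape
(31, 5, 7)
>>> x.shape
(23, 7, 3)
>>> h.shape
(3, 7)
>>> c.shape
(5, 5)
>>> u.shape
(31, 23)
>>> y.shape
(23, 7)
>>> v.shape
(3, 5)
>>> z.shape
(23,)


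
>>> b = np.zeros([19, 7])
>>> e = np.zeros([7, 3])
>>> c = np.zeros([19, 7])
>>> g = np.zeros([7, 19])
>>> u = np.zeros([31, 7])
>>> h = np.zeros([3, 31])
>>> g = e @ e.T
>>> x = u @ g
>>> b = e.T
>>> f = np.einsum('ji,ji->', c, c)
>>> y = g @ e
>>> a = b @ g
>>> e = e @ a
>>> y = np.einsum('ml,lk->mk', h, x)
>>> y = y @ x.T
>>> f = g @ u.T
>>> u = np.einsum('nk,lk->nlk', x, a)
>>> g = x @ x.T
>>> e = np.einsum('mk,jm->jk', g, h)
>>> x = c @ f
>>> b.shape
(3, 7)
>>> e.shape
(3, 31)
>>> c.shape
(19, 7)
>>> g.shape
(31, 31)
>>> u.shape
(31, 3, 7)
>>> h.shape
(3, 31)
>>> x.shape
(19, 31)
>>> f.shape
(7, 31)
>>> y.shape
(3, 31)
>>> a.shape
(3, 7)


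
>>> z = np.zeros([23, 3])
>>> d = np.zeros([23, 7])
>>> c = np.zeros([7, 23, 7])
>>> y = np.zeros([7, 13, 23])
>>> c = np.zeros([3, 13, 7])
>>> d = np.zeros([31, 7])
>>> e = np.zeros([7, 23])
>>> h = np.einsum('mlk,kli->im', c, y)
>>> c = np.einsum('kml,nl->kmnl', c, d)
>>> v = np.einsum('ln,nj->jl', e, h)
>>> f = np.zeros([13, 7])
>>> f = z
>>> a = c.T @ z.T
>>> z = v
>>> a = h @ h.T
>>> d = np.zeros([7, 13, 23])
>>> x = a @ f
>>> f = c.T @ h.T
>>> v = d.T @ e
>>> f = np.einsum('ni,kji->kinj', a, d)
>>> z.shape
(3, 7)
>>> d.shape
(7, 13, 23)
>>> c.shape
(3, 13, 31, 7)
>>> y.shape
(7, 13, 23)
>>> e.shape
(7, 23)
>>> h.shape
(23, 3)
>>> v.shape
(23, 13, 23)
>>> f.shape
(7, 23, 23, 13)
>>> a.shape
(23, 23)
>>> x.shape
(23, 3)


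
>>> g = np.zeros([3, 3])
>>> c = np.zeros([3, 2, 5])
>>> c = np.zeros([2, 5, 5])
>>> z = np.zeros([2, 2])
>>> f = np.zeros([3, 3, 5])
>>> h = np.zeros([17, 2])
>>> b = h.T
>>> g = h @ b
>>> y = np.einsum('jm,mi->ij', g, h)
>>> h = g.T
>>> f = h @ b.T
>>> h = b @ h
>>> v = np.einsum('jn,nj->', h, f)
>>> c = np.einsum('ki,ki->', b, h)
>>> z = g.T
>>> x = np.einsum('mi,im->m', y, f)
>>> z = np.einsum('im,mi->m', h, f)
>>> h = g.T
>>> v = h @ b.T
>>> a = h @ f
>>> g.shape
(17, 17)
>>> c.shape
()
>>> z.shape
(17,)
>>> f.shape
(17, 2)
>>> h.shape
(17, 17)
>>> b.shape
(2, 17)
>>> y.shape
(2, 17)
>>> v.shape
(17, 2)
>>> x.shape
(2,)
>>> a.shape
(17, 2)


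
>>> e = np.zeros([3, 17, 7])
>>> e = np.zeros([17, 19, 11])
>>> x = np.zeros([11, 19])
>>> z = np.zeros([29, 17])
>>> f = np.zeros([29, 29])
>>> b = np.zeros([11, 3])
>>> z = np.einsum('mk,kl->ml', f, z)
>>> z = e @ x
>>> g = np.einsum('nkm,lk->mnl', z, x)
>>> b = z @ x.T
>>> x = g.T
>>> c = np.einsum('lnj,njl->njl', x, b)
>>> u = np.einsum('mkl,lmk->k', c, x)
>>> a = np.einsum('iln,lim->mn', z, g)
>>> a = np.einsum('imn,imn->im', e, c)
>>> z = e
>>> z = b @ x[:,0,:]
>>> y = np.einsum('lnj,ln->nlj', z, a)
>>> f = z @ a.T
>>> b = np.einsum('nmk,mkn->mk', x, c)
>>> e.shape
(17, 19, 11)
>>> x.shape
(11, 17, 19)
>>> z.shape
(17, 19, 19)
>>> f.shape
(17, 19, 17)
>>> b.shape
(17, 19)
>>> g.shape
(19, 17, 11)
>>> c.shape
(17, 19, 11)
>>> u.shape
(19,)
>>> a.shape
(17, 19)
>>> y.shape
(19, 17, 19)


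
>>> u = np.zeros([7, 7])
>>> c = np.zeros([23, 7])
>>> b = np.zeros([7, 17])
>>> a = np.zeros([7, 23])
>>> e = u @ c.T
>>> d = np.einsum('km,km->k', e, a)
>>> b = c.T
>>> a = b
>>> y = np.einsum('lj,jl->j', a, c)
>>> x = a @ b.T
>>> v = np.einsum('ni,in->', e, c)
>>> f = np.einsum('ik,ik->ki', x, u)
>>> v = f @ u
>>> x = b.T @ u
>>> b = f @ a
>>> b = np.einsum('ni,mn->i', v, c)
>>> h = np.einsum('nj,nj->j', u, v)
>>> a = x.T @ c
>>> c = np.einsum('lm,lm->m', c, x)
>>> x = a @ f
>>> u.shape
(7, 7)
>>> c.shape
(7,)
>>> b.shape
(7,)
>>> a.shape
(7, 7)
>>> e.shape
(7, 23)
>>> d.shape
(7,)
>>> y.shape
(23,)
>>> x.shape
(7, 7)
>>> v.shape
(7, 7)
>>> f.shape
(7, 7)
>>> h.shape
(7,)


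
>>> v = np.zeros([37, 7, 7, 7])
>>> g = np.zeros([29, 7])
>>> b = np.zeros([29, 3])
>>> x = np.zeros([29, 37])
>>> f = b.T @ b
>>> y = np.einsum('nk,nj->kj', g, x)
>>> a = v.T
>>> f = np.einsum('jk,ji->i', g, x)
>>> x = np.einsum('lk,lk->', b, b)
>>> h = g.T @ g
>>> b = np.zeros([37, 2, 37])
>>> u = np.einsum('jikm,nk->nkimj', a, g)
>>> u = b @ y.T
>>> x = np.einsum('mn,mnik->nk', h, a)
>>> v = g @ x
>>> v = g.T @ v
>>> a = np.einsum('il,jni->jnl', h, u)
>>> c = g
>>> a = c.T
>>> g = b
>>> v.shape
(7, 37)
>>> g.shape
(37, 2, 37)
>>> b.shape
(37, 2, 37)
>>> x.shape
(7, 37)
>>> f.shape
(37,)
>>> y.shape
(7, 37)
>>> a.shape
(7, 29)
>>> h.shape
(7, 7)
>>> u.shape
(37, 2, 7)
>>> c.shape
(29, 7)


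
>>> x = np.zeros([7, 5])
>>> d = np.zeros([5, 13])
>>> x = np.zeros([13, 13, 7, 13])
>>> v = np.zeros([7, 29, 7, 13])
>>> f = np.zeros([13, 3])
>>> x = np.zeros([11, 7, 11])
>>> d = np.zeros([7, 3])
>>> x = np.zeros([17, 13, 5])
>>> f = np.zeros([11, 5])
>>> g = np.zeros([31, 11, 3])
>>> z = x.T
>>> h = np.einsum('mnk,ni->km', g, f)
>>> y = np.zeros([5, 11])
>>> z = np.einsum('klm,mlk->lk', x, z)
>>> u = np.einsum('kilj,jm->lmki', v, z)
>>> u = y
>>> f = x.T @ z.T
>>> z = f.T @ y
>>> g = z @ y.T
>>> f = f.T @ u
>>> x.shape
(17, 13, 5)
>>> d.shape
(7, 3)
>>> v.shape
(7, 29, 7, 13)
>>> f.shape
(13, 13, 11)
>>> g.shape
(13, 13, 5)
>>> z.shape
(13, 13, 11)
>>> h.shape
(3, 31)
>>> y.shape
(5, 11)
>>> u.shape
(5, 11)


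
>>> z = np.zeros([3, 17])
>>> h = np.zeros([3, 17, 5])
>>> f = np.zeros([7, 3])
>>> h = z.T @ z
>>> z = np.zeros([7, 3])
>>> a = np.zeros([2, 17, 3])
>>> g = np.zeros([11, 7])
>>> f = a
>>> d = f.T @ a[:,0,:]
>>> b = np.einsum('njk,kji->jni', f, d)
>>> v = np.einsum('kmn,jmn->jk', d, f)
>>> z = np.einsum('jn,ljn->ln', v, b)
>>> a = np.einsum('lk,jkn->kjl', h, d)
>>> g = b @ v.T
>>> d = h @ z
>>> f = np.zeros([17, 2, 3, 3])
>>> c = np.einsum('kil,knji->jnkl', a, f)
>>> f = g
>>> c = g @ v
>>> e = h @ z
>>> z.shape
(17, 3)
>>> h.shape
(17, 17)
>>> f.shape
(17, 2, 2)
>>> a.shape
(17, 3, 17)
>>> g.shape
(17, 2, 2)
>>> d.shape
(17, 3)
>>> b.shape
(17, 2, 3)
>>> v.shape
(2, 3)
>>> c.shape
(17, 2, 3)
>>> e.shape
(17, 3)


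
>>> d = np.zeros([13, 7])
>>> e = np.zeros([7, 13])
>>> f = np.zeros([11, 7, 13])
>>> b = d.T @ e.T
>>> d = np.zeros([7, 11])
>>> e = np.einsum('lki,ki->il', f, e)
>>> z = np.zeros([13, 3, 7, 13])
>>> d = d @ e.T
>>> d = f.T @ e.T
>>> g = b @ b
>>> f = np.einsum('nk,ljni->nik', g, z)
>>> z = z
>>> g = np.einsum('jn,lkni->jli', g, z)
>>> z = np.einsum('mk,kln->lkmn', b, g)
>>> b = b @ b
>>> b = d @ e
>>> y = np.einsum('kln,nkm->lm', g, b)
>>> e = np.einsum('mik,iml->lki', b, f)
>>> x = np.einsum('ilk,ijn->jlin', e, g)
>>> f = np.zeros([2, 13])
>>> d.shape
(13, 7, 13)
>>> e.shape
(7, 11, 7)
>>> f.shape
(2, 13)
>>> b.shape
(13, 7, 11)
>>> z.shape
(13, 7, 7, 13)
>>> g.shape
(7, 13, 13)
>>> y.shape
(13, 11)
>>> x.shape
(13, 11, 7, 13)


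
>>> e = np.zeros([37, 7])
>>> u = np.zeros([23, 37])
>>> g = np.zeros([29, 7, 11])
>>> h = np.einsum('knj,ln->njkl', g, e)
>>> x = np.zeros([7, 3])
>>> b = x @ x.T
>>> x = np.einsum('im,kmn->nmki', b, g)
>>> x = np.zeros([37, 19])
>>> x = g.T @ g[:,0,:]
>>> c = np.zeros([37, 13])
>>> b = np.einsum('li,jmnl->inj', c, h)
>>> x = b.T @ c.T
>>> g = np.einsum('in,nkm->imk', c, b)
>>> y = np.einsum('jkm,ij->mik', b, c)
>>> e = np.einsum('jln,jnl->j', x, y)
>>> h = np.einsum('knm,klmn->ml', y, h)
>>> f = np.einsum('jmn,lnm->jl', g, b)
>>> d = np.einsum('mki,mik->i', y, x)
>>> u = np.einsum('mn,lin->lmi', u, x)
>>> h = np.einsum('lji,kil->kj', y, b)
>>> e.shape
(7,)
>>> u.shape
(7, 23, 29)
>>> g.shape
(37, 7, 29)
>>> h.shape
(13, 37)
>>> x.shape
(7, 29, 37)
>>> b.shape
(13, 29, 7)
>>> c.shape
(37, 13)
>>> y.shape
(7, 37, 29)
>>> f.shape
(37, 13)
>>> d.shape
(29,)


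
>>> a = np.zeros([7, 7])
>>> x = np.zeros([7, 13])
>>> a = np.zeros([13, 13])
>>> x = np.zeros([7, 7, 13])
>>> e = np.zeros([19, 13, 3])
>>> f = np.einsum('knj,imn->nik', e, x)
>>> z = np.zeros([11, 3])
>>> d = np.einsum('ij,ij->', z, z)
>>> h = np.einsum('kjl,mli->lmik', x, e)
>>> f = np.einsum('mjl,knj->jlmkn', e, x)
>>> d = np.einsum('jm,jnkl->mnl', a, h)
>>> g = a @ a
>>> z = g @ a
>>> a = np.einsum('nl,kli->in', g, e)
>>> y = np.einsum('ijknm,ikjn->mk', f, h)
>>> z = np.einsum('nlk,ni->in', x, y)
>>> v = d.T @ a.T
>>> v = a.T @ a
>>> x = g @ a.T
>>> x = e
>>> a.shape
(3, 13)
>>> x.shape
(19, 13, 3)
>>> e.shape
(19, 13, 3)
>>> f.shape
(13, 3, 19, 7, 7)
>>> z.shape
(19, 7)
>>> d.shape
(13, 19, 7)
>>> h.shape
(13, 19, 3, 7)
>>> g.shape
(13, 13)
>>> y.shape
(7, 19)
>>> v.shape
(13, 13)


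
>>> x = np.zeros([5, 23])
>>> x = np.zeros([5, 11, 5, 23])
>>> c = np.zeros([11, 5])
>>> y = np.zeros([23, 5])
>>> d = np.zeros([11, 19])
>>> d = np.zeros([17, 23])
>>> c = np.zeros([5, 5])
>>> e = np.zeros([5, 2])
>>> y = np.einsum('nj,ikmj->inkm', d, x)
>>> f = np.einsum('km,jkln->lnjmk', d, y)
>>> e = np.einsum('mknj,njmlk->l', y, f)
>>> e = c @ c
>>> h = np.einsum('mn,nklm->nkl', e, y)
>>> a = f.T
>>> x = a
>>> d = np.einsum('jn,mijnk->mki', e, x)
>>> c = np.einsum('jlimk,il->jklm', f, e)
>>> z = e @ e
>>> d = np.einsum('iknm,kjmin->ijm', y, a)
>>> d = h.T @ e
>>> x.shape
(17, 23, 5, 5, 11)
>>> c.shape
(11, 17, 5, 23)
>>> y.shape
(5, 17, 11, 5)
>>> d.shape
(11, 17, 5)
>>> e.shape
(5, 5)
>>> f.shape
(11, 5, 5, 23, 17)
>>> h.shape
(5, 17, 11)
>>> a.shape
(17, 23, 5, 5, 11)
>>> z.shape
(5, 5)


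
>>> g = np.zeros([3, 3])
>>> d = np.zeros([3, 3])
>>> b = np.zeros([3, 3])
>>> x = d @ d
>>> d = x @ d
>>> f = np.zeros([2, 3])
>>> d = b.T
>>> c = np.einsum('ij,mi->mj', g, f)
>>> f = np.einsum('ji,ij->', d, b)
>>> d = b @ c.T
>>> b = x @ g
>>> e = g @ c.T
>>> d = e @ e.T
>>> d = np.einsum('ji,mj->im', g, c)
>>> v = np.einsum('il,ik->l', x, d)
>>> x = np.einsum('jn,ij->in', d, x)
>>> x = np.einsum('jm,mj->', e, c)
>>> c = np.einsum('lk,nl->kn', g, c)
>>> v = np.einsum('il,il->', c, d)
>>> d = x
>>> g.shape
(3, 3)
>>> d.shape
()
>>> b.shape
(3, 3)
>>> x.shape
()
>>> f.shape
()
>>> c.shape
(3, 2)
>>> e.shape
(3, 2)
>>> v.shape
()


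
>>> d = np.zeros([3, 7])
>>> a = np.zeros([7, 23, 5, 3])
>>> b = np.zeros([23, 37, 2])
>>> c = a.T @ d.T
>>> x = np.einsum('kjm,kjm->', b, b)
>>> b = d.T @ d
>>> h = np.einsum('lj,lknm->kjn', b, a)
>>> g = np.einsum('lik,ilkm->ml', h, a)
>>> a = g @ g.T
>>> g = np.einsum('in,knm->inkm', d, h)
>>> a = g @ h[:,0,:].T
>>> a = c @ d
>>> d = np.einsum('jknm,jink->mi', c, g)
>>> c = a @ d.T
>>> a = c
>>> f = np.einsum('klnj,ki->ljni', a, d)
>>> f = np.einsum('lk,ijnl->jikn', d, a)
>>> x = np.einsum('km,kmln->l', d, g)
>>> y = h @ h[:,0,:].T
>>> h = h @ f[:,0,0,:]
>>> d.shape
(3, 7)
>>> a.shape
(3, 5, 23, 3)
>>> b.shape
(7, 7)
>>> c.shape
(3, 5, 23, 3)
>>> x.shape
(23,)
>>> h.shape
(23, 7, 23)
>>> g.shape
(3, 7, 23, 5)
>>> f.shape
(5, 3, 7, 23)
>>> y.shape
(23, 7, 23)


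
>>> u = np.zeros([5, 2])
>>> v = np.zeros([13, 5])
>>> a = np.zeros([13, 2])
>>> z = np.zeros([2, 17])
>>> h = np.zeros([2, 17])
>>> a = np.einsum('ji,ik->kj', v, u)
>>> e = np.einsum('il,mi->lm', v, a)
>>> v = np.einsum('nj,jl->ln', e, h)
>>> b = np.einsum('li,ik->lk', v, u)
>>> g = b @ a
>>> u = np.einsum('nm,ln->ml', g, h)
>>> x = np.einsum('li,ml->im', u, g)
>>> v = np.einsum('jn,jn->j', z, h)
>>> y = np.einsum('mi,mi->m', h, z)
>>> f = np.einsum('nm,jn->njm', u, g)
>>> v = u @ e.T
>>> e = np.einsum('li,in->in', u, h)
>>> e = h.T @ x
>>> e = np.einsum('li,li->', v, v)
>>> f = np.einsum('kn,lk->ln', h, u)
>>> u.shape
(13, 2)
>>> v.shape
(13, 5)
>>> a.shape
(2, 13)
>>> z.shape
(2, 17)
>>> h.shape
(2, 17)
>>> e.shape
()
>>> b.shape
(17, 2)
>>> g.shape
(17, 13)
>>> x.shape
(2, 17)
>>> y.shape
(2,)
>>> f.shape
(13, 17)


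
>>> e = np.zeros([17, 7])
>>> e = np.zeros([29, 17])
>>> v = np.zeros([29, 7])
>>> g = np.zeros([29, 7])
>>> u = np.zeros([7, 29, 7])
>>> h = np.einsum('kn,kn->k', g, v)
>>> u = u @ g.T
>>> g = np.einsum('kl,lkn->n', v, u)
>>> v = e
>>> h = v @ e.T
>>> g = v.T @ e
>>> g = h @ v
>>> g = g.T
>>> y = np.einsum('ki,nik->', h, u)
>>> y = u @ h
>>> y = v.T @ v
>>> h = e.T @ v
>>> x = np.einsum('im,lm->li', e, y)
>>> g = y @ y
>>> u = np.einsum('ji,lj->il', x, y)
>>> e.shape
(29, 17)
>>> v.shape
(29, 17)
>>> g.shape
(17, 17)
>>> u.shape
(29, 17)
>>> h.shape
(17, 17)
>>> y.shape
(17, 17)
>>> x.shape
(17, 29)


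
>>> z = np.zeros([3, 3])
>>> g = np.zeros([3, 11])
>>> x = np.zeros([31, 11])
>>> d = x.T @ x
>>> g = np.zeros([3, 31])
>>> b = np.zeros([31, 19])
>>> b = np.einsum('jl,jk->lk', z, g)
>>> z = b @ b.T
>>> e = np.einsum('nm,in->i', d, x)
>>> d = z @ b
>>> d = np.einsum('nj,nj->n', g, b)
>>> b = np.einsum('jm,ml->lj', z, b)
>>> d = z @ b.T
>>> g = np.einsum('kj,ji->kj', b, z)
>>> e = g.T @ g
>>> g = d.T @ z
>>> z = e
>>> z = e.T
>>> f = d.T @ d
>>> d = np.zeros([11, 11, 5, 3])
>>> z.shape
(3, 3)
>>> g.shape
(31, 3)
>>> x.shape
(31, 11)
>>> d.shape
(11, 11, 5, 3)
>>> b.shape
(31, 3)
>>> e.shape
(3, 3)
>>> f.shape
(31, 31)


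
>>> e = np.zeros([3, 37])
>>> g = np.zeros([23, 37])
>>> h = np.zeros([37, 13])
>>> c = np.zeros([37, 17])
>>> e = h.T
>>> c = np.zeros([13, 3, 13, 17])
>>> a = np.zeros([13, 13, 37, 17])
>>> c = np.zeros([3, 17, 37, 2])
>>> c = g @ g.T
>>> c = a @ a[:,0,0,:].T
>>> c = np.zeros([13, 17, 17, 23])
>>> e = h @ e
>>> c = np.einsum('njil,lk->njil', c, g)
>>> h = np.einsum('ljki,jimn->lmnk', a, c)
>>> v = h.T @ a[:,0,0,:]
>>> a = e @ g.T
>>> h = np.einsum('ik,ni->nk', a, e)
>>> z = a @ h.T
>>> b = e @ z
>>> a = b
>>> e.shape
(37, 37)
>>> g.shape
(23, 37)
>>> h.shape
(37, 23)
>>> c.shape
(13, 17, 17, 23)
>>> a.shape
(37, 37)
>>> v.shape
(37, 23, 17, 17)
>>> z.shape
(37, 37)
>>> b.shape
(37, 37)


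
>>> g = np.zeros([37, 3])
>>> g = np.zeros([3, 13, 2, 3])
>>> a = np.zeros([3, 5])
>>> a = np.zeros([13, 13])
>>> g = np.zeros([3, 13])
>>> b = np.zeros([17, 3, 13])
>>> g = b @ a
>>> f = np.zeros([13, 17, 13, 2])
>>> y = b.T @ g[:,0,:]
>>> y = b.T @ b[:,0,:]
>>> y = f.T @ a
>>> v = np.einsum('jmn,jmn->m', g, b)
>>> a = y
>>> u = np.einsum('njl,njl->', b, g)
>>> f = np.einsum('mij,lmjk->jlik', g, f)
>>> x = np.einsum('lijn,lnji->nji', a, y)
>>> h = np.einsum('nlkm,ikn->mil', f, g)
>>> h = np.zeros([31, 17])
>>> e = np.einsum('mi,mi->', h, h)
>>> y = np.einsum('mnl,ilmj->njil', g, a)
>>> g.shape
(17, 3, 13)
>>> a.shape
(2, 13, 17, 13)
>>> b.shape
(17, 3, 13)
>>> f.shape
(13, 13, 3, 2)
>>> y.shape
(3, 13, 2, 13)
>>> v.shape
(3,)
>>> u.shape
()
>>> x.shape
(13, 17, 13)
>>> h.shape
(31, 17)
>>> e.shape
()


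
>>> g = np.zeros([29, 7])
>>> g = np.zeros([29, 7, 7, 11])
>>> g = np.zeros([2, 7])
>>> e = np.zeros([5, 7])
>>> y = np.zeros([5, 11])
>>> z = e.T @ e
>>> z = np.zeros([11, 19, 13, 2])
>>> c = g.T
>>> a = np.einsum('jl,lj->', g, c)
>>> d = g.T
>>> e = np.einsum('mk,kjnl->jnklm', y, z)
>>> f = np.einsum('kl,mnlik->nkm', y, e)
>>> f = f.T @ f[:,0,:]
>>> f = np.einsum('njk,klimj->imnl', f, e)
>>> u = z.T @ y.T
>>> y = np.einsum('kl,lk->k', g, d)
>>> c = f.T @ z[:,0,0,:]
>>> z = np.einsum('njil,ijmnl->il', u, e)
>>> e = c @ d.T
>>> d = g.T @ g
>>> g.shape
(2, 7)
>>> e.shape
(13, 19, 2, 7)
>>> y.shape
(2,)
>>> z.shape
(19, 5)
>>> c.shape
(13, 19, 2, 2)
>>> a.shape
()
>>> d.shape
(7, 7)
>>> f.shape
(11, 2, 19, 13)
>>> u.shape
(2, 13, 19, 5)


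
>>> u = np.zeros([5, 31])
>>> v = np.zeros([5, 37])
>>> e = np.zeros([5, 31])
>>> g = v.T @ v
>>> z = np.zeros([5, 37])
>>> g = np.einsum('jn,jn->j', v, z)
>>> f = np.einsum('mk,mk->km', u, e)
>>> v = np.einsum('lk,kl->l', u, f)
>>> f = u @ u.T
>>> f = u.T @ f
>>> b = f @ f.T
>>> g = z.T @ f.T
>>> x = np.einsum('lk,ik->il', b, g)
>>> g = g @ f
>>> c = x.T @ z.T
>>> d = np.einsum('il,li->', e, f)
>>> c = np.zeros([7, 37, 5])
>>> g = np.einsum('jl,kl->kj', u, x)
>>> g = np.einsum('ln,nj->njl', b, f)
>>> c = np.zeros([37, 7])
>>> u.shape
(5, 31)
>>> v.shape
(5,)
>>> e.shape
(5, 31)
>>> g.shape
(31, 5, 31)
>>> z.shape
(5, 37)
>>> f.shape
(31, 5)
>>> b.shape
(31, 31)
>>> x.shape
(37, 31)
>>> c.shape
(37, 7)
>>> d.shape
()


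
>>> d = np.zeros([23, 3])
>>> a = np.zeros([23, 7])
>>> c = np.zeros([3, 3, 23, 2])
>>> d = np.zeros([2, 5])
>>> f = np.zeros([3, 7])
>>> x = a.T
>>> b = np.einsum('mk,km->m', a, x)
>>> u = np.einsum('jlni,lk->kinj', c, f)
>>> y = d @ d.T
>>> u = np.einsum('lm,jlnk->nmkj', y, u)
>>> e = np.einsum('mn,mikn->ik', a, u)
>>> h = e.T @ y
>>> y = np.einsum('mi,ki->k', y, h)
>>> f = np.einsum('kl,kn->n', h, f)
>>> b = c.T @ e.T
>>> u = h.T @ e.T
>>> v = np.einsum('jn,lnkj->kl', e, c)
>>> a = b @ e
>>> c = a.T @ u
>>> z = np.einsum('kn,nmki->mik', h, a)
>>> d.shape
(2, 5)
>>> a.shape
(2, 23, 3, 3)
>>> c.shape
(3, 3, 23, 2)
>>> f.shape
(7,)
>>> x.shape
(7, 23)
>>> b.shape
(2, 23, 3, 2)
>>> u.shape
(2, 2)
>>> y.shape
(3,)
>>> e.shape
(2, 3)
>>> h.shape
(3, 2)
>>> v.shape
(23, 3)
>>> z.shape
(23, 3, 3)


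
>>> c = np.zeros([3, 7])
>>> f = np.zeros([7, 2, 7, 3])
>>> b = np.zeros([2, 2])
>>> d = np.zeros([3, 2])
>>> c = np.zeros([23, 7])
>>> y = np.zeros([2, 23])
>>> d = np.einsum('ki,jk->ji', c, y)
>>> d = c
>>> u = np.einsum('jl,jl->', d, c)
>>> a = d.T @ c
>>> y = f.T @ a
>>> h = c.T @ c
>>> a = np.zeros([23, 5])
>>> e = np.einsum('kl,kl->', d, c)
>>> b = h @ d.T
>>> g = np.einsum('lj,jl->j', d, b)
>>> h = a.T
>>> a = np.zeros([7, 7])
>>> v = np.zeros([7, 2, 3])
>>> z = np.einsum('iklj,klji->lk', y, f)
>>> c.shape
(23, 7)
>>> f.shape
(7, 2, 7, 3)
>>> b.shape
(7, 23)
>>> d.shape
(23, 7)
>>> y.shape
(3, 7, 2, 7)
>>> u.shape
()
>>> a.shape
(7, 7)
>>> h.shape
(5, 23)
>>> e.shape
()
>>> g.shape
(7,)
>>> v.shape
(7, 2, 3)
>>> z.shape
(2, 7)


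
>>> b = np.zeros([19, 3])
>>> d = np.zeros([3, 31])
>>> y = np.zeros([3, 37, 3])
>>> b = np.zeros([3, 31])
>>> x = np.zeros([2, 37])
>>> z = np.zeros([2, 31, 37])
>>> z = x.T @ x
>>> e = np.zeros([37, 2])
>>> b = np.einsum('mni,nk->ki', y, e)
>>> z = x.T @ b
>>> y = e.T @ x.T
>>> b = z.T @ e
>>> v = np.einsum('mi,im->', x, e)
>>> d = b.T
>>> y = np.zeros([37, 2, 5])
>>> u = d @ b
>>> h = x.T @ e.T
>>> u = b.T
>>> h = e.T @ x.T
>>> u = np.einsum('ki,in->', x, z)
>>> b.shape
(3, 2)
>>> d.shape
(2, 3)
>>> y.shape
(37, 2, 5)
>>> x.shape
(2, 37)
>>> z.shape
(37, 3)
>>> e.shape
(37, 2)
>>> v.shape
()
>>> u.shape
()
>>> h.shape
(2, 2)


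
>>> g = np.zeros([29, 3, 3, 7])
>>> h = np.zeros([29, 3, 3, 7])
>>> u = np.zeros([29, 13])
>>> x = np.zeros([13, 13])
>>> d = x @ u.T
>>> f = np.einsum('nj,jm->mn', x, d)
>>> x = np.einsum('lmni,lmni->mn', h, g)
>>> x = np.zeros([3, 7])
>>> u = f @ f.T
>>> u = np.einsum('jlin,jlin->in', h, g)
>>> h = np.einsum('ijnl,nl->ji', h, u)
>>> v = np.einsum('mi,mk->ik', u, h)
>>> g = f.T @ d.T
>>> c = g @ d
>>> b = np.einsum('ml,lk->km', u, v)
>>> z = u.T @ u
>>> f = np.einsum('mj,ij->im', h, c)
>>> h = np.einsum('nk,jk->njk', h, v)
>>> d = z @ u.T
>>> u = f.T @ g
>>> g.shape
(13, 13)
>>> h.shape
(3, 7, 29)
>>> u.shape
(3, 13)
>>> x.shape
(3, 7)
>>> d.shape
(7, 3)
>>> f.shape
(13, 3)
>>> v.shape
(7, 29)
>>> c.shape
(13, 29)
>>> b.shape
(29, 3)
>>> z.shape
(7, 7)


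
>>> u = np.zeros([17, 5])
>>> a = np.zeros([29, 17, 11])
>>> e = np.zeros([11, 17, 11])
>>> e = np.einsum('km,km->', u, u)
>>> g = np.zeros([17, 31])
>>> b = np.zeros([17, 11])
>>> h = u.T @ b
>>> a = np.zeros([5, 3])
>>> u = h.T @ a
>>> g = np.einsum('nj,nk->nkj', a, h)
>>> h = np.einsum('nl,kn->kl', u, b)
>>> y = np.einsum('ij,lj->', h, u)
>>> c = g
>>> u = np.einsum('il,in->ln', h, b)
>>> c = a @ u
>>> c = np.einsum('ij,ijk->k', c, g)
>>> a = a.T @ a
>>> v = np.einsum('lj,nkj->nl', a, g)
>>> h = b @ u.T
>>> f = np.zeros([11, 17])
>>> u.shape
(3, 11)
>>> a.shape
(3, 3)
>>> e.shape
()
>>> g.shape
(5, 11, 3)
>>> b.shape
(17, 11)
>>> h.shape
(17, 3)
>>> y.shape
()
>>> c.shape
(3,)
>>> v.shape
(5, 3)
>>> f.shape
(11, 17)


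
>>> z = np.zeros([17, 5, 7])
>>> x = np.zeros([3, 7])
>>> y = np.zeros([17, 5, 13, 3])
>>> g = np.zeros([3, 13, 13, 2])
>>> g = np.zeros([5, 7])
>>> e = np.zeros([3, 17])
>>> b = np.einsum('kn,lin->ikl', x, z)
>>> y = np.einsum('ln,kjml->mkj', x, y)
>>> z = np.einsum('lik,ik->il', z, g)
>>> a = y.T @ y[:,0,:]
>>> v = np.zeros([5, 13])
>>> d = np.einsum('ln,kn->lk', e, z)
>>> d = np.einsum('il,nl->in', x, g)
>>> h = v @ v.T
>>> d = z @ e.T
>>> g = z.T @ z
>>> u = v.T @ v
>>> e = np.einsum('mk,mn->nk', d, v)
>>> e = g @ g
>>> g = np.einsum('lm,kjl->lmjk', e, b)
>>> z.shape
(5, 17)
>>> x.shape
(3, 7)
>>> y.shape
(13, 17, 5)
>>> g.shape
(17, 17, 3, 5)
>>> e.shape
(17, 17)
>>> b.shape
(5, 3, 17)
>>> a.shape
(5, 17, 5)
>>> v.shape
(5, 13)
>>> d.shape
(5, 3)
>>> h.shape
(5, 5)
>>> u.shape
(13, 13)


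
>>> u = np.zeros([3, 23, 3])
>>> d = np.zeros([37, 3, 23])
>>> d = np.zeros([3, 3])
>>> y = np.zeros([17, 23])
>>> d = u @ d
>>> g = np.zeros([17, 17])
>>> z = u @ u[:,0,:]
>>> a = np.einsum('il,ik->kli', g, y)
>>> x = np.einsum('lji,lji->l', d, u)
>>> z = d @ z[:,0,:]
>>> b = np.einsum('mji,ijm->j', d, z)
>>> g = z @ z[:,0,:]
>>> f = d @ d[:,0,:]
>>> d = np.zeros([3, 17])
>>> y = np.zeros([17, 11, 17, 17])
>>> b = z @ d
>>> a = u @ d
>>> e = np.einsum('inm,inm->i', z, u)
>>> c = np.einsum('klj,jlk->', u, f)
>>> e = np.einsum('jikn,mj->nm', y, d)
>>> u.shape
(3, 23, 3)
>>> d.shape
(3, 17)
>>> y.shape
(17, 11, 17, 17)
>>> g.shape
(3, 23, 3)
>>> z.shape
(3, 23, 3)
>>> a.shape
(3, 23, 17)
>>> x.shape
(3,)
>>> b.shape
(3, 23, 17)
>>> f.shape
(3, 23, 3)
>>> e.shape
(17, 3)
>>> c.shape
()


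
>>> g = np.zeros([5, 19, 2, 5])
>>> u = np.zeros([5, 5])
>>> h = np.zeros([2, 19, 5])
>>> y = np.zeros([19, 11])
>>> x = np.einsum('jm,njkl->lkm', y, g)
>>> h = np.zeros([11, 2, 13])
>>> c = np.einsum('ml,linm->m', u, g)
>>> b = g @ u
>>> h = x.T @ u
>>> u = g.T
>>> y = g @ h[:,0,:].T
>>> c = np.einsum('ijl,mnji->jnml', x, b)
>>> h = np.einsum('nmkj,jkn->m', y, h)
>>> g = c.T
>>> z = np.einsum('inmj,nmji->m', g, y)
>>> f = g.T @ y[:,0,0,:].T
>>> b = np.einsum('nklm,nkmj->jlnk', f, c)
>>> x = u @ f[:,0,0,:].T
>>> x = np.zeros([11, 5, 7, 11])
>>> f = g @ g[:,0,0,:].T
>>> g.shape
(11, 5, 19, 2)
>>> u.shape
(5, 2, 19, 5)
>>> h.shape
(19,)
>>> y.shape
(5, 19, 2, 11)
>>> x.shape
(11, 5, 7, 11)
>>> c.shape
(2, 19, 5, 11)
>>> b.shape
(11, 5, 2, 19)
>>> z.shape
(19,)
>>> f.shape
(11, 5, 19, 11)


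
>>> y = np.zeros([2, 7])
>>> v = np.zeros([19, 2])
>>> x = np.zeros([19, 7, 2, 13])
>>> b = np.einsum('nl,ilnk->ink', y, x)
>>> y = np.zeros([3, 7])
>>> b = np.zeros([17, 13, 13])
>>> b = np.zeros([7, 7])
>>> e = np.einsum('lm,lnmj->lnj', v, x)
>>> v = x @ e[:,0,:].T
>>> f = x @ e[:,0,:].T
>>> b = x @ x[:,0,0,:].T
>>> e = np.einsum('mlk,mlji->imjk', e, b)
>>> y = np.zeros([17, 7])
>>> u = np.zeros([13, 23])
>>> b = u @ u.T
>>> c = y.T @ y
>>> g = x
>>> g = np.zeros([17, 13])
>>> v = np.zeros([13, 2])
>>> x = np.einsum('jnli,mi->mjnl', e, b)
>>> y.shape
(17, 7)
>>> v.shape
(13, 2)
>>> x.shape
(13, 19, 19, 2)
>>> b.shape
(13, 13)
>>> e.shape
(19, 19, 2, 13)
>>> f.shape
(19, 7, 2, 19)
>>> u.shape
(13, 23)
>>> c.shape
(7, 7)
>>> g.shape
(17, 13)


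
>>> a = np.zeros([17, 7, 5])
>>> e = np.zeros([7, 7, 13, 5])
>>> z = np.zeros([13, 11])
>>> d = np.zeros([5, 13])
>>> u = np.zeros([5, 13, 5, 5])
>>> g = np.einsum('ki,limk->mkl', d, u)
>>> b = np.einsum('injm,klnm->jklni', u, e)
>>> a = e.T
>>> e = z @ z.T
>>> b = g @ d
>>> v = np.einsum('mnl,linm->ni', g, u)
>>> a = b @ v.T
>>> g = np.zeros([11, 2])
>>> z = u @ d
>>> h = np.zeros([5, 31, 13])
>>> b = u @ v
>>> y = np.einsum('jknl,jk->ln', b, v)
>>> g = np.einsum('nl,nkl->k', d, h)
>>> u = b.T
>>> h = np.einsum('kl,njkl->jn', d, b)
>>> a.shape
(5, 5, 5)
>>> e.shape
(13, 13)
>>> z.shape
(5, 13, 5, 13)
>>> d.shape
(5, 13)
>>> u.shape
(13, 5, 13, 5)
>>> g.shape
(31,)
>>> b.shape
(5, 13, 5, 13)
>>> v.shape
(5, 13)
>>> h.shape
(13, 5)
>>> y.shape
(13, 5)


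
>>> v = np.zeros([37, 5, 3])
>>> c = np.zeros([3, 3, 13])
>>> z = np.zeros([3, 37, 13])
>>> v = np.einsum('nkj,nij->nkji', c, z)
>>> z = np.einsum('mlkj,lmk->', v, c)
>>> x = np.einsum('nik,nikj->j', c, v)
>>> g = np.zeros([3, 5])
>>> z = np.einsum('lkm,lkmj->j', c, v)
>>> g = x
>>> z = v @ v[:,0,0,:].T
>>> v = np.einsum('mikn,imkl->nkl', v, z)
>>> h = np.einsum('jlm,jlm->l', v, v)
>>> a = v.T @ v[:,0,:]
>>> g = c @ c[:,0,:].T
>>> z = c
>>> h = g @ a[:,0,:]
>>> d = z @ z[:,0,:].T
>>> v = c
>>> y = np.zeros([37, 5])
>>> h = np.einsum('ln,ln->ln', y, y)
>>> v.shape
(3, 3, 13)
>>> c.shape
(3, 3, 13)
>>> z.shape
(3, 3, 13)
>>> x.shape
(37,)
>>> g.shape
(3, 3, 3)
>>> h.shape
(37, 5)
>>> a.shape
(3, 13, 3)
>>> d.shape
(3, 3, 3)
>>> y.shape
(37, 5)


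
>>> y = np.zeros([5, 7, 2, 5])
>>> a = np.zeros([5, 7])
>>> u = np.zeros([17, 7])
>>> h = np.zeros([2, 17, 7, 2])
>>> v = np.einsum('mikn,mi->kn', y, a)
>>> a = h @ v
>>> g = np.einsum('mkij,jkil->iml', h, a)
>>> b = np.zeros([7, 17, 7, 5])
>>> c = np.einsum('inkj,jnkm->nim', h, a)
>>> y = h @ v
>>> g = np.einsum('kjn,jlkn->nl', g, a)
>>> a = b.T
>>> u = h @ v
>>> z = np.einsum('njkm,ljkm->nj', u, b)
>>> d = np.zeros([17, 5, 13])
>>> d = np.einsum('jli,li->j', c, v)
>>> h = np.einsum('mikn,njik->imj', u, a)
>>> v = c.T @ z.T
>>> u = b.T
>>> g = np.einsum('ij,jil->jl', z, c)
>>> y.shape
(2, 17, 7, 5)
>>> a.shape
(5, 7, 17, 7)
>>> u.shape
(5, 7, 17, 7)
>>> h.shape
(17, 2, 7)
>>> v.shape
(5, 2, 2)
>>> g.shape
(17, 5)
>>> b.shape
(7, 17, 7, 5)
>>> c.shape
(17, 2, 5)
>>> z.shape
(2, 17)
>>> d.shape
(17,)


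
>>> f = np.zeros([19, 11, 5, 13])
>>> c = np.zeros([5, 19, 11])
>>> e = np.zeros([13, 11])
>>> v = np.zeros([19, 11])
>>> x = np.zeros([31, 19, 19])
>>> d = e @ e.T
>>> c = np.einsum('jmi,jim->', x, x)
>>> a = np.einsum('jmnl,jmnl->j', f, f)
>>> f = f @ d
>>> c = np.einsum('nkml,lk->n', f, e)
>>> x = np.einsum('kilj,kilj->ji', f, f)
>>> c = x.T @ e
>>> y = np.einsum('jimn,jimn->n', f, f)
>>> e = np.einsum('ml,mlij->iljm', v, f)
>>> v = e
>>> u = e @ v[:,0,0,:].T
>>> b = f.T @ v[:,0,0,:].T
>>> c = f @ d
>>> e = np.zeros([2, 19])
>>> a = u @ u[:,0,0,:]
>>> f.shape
(19, 11, 5, 13)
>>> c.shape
(19, 11, 5, 13)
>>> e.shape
(2, 19)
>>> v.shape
(5, 11, 13, 19)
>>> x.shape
(13, 11)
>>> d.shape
(13, 13)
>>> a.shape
(5, 11, 13, 5)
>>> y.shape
(13,)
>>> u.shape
(5, 11, 13, 5)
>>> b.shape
(13, 5, 11, 5)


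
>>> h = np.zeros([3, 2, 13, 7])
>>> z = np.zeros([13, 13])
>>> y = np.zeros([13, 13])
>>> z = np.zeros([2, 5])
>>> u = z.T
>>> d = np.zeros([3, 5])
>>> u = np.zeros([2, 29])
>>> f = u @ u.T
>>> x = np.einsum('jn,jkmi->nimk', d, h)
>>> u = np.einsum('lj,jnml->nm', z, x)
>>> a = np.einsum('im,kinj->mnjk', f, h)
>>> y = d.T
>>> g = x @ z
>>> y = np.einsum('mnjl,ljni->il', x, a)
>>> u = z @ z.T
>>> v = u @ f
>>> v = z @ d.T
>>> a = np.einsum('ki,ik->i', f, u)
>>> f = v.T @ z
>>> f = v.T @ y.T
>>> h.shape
(3, 2, 13, 7)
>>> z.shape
(2, 5)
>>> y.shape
(3, 2)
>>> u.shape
(2, 2)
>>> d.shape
(3, 5)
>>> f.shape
(3, 3)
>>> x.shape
(5, 7, 13, 2)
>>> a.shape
(2,)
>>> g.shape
(5, 7, 13, 5)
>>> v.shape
(2, 3)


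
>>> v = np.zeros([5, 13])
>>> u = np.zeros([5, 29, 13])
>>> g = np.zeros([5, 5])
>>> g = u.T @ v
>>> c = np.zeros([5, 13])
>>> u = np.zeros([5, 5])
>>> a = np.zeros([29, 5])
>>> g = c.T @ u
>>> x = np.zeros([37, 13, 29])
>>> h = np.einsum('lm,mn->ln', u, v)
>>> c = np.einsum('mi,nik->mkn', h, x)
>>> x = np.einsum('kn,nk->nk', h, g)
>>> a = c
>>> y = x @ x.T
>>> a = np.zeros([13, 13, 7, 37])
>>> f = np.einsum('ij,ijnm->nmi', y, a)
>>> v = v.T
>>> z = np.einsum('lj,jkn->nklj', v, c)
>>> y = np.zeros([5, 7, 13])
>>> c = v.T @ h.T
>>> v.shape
(13, 5)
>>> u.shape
(5, 5)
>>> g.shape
(13, 5)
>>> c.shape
(5, 5)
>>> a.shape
(13, 13, 7, 37)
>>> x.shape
(13, 5)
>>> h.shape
(5, 13)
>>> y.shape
(5, 7, 13)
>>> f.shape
(7, 37, 13)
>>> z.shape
(37, 29, 13, 5)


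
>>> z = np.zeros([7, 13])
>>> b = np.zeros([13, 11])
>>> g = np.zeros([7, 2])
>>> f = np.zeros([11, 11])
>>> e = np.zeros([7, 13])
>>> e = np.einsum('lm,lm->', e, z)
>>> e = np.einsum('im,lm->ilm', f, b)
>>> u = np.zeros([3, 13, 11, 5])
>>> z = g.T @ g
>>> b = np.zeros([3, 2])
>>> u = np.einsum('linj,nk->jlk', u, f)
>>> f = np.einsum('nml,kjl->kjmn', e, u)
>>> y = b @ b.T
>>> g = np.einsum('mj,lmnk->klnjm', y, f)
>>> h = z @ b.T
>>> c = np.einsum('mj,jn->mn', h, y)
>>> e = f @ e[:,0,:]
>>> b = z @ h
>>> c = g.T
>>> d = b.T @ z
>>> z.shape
(2, 2)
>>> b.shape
(2, 3)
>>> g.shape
(11, 5, 13, 3, 3)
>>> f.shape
(5, 3, 13, 11)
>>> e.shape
(5, 3, 13, 11)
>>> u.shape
(5, 3, 11)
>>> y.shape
(3, 3)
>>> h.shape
(2, 3)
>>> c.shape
(3, 3, 13, 5, 11)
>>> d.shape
(3, 2)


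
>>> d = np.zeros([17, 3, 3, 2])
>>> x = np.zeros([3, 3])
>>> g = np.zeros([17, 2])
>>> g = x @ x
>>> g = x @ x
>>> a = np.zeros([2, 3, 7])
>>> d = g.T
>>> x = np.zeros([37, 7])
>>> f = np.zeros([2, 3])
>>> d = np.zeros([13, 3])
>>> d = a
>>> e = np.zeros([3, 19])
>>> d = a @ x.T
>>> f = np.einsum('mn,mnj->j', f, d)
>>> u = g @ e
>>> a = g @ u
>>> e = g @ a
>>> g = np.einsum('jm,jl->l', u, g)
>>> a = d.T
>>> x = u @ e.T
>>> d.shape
(2, 3, 37)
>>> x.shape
(3, 3)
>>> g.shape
(3,)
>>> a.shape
(37, 3, 2)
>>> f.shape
(37,)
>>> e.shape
(3, 19)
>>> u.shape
(3, 19)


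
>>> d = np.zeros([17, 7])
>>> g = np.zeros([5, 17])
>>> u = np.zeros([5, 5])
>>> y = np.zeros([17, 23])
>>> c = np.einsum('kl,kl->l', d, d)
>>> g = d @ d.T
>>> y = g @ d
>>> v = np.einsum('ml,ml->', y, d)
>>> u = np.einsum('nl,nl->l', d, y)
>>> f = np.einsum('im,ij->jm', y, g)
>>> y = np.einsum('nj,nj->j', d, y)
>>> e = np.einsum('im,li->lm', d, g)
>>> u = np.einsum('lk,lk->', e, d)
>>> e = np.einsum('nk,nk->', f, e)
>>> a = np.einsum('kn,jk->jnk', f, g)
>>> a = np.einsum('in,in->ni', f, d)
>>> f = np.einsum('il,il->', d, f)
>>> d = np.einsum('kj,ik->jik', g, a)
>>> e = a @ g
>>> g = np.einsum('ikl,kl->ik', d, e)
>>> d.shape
(17, 7, 17)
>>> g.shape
(17, 7)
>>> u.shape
()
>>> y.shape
(7,)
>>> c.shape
(7,)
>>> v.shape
()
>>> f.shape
()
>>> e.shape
(7, 17)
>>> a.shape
(7, 17)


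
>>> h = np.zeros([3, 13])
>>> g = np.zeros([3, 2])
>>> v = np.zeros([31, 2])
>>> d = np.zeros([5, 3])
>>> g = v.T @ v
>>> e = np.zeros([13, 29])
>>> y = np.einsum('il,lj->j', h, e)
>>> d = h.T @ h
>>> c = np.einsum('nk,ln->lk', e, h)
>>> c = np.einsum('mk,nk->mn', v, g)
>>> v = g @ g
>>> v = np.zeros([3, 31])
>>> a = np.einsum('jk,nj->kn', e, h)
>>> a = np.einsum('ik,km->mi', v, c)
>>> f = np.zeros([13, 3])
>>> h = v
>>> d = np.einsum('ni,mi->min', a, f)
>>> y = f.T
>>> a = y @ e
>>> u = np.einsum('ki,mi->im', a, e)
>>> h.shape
(3, 31)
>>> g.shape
(2, 2)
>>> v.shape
(3, 31)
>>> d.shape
(13, 3, 2)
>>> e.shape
(13, 29)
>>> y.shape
(3, 13)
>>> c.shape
(31, 2)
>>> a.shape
(3, 29)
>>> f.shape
(13, 3)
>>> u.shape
(29, 13)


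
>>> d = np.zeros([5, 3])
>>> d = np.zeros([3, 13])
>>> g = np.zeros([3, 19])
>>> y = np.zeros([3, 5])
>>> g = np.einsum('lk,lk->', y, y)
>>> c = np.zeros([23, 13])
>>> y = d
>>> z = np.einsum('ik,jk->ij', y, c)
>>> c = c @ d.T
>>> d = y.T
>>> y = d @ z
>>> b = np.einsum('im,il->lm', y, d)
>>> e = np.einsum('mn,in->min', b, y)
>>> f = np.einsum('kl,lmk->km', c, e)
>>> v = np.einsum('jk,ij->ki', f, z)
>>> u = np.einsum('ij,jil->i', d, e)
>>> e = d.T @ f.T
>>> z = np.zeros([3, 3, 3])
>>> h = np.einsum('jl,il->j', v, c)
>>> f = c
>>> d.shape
(13, 3)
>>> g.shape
()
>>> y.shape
(13, 23)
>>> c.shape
(23, 3)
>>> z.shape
(3, 3, 3)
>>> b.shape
(3, 23)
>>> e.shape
(3, 23)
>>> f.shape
(23, 3)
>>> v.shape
(13, 3)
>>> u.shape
(13,)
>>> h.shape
(13,)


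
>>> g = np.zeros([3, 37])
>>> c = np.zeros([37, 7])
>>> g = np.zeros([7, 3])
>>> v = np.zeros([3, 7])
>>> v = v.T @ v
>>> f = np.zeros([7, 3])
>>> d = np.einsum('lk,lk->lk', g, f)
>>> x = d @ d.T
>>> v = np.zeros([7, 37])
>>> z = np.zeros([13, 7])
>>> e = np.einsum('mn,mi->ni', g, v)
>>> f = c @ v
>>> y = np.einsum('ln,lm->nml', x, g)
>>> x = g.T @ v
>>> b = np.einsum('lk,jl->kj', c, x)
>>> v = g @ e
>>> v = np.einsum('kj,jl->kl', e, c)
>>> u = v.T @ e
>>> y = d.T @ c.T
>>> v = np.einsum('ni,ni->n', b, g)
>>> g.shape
(7, 3)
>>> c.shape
(37, 7)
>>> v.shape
(7,)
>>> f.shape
(37, 37)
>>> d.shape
(7, 3)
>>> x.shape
(3, 37)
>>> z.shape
(13, 7)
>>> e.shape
(3, 37)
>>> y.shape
(3, 37)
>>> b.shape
(7, 3)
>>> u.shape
(7, 37)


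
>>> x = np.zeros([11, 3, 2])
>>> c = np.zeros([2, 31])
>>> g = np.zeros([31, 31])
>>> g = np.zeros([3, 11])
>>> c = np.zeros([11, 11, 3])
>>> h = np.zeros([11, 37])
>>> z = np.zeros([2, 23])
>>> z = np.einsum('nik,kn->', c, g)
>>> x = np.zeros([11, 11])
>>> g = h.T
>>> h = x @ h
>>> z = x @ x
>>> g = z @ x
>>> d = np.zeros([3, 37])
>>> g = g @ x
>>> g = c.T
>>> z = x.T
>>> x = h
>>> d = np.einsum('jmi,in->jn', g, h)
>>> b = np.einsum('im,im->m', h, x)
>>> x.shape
(11, 37)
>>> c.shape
(11, 11, 3)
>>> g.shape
(3, 11, 11)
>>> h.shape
(11, 37)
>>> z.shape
(11, 11)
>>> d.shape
(3, 37)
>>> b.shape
(37,)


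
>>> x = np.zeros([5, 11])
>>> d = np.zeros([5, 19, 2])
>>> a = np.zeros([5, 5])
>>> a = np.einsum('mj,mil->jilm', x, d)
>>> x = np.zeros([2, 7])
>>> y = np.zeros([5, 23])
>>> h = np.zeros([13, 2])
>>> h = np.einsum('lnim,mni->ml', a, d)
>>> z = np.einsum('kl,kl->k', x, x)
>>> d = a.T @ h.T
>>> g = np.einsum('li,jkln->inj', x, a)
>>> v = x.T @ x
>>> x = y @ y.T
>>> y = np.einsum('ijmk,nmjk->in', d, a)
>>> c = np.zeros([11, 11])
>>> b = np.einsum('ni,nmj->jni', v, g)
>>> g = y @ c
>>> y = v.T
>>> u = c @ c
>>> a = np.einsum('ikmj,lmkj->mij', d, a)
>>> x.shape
(5, 5)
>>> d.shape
(5, 2, 19, 5)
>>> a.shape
(19, 5, 5)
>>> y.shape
(7, 7)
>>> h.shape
(5, 11)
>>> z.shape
(2,)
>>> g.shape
(5, 11)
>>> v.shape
(7, 7)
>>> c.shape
(11, 11)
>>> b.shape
(11, 7, 7)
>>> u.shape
(11, 11)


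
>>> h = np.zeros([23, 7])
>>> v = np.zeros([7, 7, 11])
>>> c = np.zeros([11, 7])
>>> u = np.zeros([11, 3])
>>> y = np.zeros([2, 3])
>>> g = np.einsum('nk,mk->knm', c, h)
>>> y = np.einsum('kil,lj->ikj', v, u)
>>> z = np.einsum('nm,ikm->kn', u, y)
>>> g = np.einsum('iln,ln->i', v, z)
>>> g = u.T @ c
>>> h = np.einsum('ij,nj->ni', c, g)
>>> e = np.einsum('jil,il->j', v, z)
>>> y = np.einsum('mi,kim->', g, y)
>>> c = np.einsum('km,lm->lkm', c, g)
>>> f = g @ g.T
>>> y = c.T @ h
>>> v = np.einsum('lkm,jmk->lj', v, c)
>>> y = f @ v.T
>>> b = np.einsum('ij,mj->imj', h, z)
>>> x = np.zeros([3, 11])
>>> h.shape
(3, 11)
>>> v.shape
(7, 3)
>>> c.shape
(3, 11, 7)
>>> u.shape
(11, 3)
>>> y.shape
(3, 7)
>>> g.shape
(3, 7)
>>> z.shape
(7, 11)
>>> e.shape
(7,)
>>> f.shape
(3, 3)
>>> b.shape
(3, 7, 11)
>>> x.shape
(3, 11)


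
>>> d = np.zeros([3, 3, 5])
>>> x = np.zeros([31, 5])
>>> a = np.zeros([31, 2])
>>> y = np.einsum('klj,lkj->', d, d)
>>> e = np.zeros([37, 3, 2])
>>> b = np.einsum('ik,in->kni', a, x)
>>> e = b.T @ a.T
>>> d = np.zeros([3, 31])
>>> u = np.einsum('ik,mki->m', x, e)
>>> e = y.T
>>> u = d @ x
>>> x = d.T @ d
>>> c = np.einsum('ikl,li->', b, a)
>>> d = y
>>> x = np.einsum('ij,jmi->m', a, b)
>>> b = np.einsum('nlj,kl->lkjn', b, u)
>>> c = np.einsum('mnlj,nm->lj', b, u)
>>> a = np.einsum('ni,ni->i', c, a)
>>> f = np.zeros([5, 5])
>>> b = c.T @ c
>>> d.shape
()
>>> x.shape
(5,)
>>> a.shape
(2,)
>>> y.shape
()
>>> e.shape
()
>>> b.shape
(2, 2)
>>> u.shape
(3, 5)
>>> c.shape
(31, 2)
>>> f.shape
(5, 5)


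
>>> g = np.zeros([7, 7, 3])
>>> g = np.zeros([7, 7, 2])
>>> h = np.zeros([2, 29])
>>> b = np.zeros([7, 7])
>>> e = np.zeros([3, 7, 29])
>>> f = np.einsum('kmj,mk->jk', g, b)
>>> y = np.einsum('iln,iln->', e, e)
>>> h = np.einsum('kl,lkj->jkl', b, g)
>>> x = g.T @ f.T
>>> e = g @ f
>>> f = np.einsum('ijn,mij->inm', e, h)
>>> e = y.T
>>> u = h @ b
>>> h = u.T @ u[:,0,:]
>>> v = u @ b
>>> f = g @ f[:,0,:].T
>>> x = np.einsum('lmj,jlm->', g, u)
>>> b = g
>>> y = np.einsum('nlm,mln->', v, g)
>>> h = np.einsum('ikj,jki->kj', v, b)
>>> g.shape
(7, 7, 2)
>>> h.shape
(7, 7)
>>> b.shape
(7, 7, 2)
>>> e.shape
()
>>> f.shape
(7, 7, 7)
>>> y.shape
()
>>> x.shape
()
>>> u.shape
(2, 7, 7)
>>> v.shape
(2, 7, 7)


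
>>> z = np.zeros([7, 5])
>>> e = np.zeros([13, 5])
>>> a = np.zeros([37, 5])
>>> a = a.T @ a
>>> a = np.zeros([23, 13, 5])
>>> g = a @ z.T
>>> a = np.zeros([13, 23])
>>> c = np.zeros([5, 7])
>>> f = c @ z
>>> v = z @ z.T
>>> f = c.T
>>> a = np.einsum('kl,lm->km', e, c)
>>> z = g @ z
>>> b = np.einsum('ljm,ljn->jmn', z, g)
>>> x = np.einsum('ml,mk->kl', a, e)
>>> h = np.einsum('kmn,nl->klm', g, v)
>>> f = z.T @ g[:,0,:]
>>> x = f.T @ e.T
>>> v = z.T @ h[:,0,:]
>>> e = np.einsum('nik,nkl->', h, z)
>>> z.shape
(23, 13, 5)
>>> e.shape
()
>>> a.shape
(13, 7)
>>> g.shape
(23, 13, 7)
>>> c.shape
(5, 7)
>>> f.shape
(5, 13, 7)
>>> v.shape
(5, 13, 13)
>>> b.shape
(13, 5, 7)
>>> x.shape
(7, 13, 13)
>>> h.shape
(23, 7, 13)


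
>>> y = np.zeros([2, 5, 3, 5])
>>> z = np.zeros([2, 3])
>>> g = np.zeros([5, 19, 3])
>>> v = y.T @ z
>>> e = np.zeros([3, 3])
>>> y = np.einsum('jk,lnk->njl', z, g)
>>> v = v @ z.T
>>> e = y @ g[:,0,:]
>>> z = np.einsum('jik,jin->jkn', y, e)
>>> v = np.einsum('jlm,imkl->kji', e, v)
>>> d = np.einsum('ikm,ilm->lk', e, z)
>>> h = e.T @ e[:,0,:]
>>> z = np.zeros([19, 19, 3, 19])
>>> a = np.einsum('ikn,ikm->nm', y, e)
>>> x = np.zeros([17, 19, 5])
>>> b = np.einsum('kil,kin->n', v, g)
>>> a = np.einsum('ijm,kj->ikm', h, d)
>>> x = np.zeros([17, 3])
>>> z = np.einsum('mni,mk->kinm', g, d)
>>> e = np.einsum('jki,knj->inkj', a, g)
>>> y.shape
(19, 2, 5)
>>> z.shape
(2, 3, 19, 5)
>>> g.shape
(5, 19, 3)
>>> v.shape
(5, 19, 5)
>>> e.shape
(3, 19, 5, 3)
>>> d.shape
(5, 2)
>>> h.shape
(3, 2, 3)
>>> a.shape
(3, 5, 3)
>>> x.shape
(17, 3)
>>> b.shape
(3,)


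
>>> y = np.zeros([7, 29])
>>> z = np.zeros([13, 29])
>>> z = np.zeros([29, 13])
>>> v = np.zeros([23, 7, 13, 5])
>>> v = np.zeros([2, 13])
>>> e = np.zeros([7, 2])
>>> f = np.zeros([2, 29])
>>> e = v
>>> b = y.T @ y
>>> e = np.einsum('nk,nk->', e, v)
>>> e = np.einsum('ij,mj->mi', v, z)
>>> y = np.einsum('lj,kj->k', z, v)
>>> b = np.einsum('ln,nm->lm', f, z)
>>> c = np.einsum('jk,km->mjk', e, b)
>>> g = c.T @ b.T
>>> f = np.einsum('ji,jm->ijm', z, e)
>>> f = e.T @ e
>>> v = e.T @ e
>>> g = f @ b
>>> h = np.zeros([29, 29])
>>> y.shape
(2,)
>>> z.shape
(29, 13)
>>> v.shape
(2, 2)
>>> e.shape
(29, 2)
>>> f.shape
(2, 2)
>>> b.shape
(2, 13)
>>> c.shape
(13, 29, 2)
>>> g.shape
(2, 13)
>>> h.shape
(29, 29)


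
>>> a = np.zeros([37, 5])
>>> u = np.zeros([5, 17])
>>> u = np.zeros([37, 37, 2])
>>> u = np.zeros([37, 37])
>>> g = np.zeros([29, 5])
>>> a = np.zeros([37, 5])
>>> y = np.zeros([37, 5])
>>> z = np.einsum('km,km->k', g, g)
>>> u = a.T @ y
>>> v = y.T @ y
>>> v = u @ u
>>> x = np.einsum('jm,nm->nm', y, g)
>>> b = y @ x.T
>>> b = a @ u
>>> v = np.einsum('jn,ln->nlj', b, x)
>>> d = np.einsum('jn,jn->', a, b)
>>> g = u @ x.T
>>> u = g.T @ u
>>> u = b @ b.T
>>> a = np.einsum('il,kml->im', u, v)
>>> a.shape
(37, 29)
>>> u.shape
(37, 37)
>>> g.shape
(5, 29)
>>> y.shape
(37, 5)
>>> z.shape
(29,)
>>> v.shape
(5, 29, 37)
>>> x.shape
(29, 5)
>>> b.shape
(37, 5)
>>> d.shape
()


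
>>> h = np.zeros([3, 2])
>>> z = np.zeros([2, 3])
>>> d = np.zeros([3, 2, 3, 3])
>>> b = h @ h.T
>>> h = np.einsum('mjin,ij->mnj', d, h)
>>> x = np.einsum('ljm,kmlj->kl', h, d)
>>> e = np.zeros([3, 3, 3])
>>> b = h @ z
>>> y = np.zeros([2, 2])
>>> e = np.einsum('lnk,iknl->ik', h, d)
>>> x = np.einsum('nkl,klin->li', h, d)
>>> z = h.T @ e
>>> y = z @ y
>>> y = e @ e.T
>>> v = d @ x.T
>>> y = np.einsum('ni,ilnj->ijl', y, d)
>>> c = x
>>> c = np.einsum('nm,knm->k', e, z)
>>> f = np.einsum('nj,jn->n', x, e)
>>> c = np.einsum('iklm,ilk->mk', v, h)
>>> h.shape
(3, 3, 2)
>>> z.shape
(2, 3, 2)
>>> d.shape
(3, 2, 3, 3)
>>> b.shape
(3, 3, 3)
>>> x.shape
(2, 3)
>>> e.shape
(3, 2)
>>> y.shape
(3, 3, 2)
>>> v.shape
(3, 2, 3, 2)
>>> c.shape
(2, 2)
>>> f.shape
(2,)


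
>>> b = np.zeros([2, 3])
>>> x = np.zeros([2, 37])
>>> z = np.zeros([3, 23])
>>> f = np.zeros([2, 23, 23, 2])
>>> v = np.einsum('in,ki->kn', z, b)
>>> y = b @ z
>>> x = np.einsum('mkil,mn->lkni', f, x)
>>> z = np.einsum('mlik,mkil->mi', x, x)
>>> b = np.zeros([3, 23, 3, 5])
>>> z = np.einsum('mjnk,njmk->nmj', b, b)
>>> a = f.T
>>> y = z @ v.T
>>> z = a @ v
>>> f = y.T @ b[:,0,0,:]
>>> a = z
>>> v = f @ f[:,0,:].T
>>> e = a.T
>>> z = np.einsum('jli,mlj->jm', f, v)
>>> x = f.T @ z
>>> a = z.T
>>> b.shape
(3, 23, 3, 5)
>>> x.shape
(5, 3, 2)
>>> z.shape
(2, 2)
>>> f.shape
(2, 3, 5)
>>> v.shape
(2, 3, 2)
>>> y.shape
(3, 3, 2)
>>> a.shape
(2, 2)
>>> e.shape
(23, 23, 23, 2)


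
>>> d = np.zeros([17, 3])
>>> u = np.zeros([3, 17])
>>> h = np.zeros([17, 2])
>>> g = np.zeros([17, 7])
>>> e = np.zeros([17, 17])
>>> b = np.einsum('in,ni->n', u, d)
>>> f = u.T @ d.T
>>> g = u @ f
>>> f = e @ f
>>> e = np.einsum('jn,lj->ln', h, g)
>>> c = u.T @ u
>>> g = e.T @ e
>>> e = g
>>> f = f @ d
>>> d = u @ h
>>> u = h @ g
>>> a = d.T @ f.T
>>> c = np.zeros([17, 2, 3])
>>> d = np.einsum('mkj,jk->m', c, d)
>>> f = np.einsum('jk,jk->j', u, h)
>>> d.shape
(17,)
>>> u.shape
(17, 2)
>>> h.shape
(17, 2)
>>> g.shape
(2, 2)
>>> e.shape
(2, 2)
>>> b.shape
(17,)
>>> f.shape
(17,)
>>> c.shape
(17, 2, 3)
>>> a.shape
(2, 17)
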